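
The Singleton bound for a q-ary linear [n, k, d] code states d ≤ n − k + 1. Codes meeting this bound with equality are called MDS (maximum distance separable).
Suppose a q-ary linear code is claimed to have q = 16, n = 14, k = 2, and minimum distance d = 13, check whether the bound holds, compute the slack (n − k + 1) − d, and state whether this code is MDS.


Singleton RHS = n − k + 1 = 13, slack = 0, bound satisfied, MDS.

Singleton bound: d ≤ n − k + 1.
Here n = 14, k = 2, so n − k + 1 = 13.
Given d = 13, check d ≤ 13: YES.
Slack = (n − k + 1) − d = 0.
The code is MDS (slack = 0).
Description: the claimed parameters are [14, 2, 13]_16; such a code would be MDS (meets Singleton bound).


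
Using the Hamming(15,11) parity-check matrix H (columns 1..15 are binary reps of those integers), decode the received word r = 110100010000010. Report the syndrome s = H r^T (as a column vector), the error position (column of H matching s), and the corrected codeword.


s = (0, 0, 0, 1)^T, error position = 1, corrected codeword c = 010100010000010

Compute s = H r^T mod 2 one row at a time:
  s_1 = 1 + 0 + 0 + 0 + 0 + 0 + 1 + 0 = 2 ≡ 0 (mod 2).
  s_2 = 1 + 0 + 0 + 0 + 0 + 0 + 1 + 0 = 2 ≡ 0 (mod 2).
  s_3 = 1 + 0 + 0 + 0 + 0 + 0 + 1 + 0 = 2 ≡ 0 (mod 2).
  s_4 = 1 + 0 + 0 + 0 + 0 + 0 + 0 + 0 = 1 ≡ 1 (mod 2).
s = (0, 0, 0, 1)^T — this equals column 1 of H (binary 0001), so error is at position 1.
Correct: flip bit 1 of r = 110100010000010 to get c = 010100010000010.


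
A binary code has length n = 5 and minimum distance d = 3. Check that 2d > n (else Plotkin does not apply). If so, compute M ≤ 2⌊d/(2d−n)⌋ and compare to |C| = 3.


Plotkin bound M ≤ 6; given |C| = 3 ≤ bound (satisfied).

Check applicability: 2d = 6, n = 5.
2d − n = 1 > 0, so Plotkin applies.
Compute d/(2d−n) = 3/1 ≈ 3.0000.
⌊d/(2d−n)⌋ = 3.
Plotkin bound: M ≤ 2·3 = 6.
Given |C| = 3, check: satisfied.
This |C| is below the Plotkin bound.


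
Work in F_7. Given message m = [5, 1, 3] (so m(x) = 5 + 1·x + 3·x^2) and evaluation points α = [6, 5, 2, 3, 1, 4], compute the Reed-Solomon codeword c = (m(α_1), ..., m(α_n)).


c = [0, 1, 5, 0, 2, 1]

Message polynomial: m(x) = 5 + 1·x + 3·x^2 (mod 7).
For each evaluation point α_i, compute m(α_i) mod 7:
  α_1 = 6: Horner steps 3 → 5 → 0, so m(6) = 0.
  α_2 = 5: Horner steps 3 → 2 → 1, so m(5) = 1.
  α_3 = 2: Horner steps 3 → 0 → 5, so m(2) = 5.
  α_4 = 3: Horner steps 3 → 3 → 0, so m(3) = 0.
  α_5 = 1: Horner steps 3 → 4 → 2, so m(1) = 2.
  α_6 = 4: Horner steps 3 → 6 → 1, so m(4) = 1.
Codeword c = [0, 1, 5, 0, 2, 1] ∈ F_7^6.


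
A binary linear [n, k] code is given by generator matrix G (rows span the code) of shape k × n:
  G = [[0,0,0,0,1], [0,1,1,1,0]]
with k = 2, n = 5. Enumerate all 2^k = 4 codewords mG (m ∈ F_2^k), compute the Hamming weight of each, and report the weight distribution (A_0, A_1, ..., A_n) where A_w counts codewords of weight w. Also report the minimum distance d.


Weight distribution: A_0 = 1, A_1 = 1, A_3 = 1, A_4 = 1. Minimum distance d = 1.

Enumerate all 2^2 = 4 messages m ∈ F_2^2.
For each, compute codeword c = mG in F_2^5, then tally its weight.
  m = 00 → c = 00000, weight = 0.
  m = 10 → c = 00001, weight = 1.
  m = 01 → c = 01110, weight = 3.
  m = 11 → c = 01111, weight = 4.
Tally weights:
  weight 0: 1 codewords.
  weight 1: 1 codewords.
  weight 3: 1 codewords.
  weight 4: 1 codewords.
Minimum distance d = smallest w > 0 with A_w > 0 = 1.
Sanity: Σ A_w = 4 = 2^2 = 4 ✓.


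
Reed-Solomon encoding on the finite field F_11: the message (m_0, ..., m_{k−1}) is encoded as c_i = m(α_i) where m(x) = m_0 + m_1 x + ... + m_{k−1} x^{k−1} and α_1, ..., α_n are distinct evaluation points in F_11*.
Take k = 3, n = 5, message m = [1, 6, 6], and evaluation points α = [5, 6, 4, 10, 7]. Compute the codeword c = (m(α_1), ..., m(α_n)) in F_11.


c = [5, 0, 0, 1, 7]

Message polynomial: m(x) = 1 + 6·x + 6·x^2 (mod 11).
For each evaluation point α_i, compute m(α_i) mod 11:
  α_1 = 5: Horner steps 6 → 3 → 5, so m(5) = 5.
  α_2 = 6: Horner steps 6 → 9 → 0, so m(6) = 0.
  α_3 = 4: Horner steps 6 → 8 → 0, so m(4) = 0.
  α_4 = 10: Horner steps 6 → 0 → 1, so m(10) = 1.
  α_5 = 7: Horner steps 6 → 4 → 7, so m(7) = 7.
Codeword c = [5, 0, 0, 1, 7] ∈ F_11^5.


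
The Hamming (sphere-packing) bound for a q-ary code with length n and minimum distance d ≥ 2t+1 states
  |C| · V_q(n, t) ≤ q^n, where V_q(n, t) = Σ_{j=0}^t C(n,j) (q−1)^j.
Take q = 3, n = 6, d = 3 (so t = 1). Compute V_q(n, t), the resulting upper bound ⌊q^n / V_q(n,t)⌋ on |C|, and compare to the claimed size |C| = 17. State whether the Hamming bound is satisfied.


V_q(n, t) = 13, q^n = 729, Hamming bound = 56, |C| = 17 ≤ bound (satisfied).

Step 1: Compute V_q(n, t) = Σ_{j=0}^1 C(n, j) (q−1)^j.
  j = 0: C(6,0)·(2)^0 = 1·1 = 1.
  j = 1: C(6,1)·(2)^1 = 6·2 = 12.
  V_q(n, t) = 1 + 12 = 13.
Step 2: q^n = 3^6 = 729.
Step 3: Hamming bound ⌊q^n / V_q(n,t)⌋ = ⌊729/13⌋ = 56.
Step 4: Compare |C| = 17 to 56: satisfied.
The claimed |C| lies below the Hamming bound.


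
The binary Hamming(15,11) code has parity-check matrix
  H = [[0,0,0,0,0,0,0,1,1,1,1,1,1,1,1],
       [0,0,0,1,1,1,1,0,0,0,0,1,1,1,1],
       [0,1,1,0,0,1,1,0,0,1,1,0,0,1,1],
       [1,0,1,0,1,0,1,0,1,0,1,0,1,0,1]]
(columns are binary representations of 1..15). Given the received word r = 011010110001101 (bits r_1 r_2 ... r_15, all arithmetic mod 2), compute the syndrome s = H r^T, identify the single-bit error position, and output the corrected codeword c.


s = (0, 1, 0, 1)^T, error position = 5, corrected codeword c = 011000110001101

Compute s = H r^T mod 2 one row at a time:
  s_1 = 1 + 0 + 0 + 0 + 1 + 1 + 0 + 1 = 4 ≡ 0 (mod 2).
  s_2 = 0 + 1 + 0 + 1 + 1 + 1 + 0 + 1 = 5 ≡ 1 (mod 2).
  s_3 = 1 + 1 + 0 + 1 + 0 + 0 + 0 + 1 = 4 ≡ 0 (mod 2).
  s_4 = 0 + 1 + 1 + 1 + 0 + 0 + 1 + 1 = 5 ≡ 1 (mod 2).
s = (0, 1, 0, 1)^T — this equals column 5 of H (binary 0101), so error is at position 5.
Correct: flip bit 5 of r = 011010110001101 to get c = 011000110001101.


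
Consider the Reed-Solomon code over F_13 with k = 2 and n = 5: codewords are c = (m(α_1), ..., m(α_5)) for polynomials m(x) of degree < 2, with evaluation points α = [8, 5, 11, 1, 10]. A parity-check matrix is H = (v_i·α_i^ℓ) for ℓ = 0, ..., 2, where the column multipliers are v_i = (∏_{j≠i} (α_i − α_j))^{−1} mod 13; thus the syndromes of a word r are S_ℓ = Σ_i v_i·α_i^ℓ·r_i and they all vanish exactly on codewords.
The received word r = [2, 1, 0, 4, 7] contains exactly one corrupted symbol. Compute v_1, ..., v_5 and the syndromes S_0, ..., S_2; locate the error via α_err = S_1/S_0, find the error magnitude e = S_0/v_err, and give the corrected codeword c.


S = (8, 10, 6), error at position 3, error magnitude e = 10, c = [2, 1, 3, 4, 7].

Step 1: column multipliers v_i = (∏_{j≠i}(α_i − α_j))^{−1} mod 13.
  i = 1 (α = 8): (8−5)(8−11)(8−1)(8−10) = 3·(−3)·7·(−2) = 126 ≡ 9, so v_1 = 9^{−1} = 3 (mod 13).
  i = 2 (α = 5): (5−8)(5−11)(5−1)(5−10) = (−3)·(−6)·4·(−5) = −360 ≡ 4, so v_2 = 4^{−1} = 10 (mod 13).
  i = 3 (α = 11): (11−8)(11−5)(11−1)(11−10) = 3·6·10·1 = 180 ≡ 11, so v_3 = 11^{−1} = 6 (mod 13).
  i = 4 (α = 1): (1−8)(1−5)(1−11)(1−10) = (−7)·(−4)·(−10)·(−9) = 2520 ≡ 11, so v_4 = 11^{−1} = 6 (mod 13).
  i = 5 (α = 10): (10−8)(10−5)(10−11)(10−1) = 2·5·(−1)·9 = −90 ≡ 1, so v_5 = 1^{−1} = 1 (mod 13).
  v = [3, 10, 6, 6, 1].
Step 2: syndromes of r = [2, 1, 0, 4, 7] (all sums mod 13).
  S_0 = Σ v_i r_i = 3·2 + 10·1 + 6·0 + 6·4 + 1·7 = 47 ≡ 8.
  S_1 = Σ v_i α_i r_i = 3·8·2 + 10·5·1 + 6·11·0 + 6·1·4 + 1·10·7 = 192 ≡ 10.
  α_i^2 mod 13 = [12, 12, 4, 1, 9].
  S_2 = Σ v_i α_i^2 r_i = 3·12·2 + 10·12·1 + 6·4·0 + 6·1·4 + 1·9·7 = 279 ≡ 6.
  S = (8, 10, 6) ≠ 0, so r is not a codeword (an error is present).
Step 3: locate the error. For a single error e at position i, S_ℓ = v_i·e·α_i^ℓ, so α_err = S_1/S_0.
  S_0^{−1} = 8^{−1} = 5 (mod 13), so α_err = 10·5 = 50 ≡ 11 = α_3. Error position i = 3.
  Consistency check: S_2/S_1 = 6·4 = 24 ≡ 11 = α_err ✓ (single-error assumption holds).
Step 4: error magnitude e = S_0/v_3 = S_0·∏_{j≠3}(α_3 − α_j) = 8·11 = 88 ≡ 10 (mod 13).
Step 5: correct position 3: c_3 = r_3 − e = 0 − 10 ≡ 3 (mod 13). Hence c = [2, 1, 3, 4, 7].
  Check: interpolating c through the α_i gives m(x) = 8 + 9·x (degree < 2) with m(α_i) = c_i for every i, so c is indeed a codeword.


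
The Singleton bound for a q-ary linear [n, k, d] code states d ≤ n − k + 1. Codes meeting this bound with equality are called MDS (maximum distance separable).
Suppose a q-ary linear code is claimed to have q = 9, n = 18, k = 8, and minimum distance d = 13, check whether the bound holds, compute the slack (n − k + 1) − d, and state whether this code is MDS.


Singleton RHS = n − k + 1 = 11, slack = -2, bound violated (no such code; not MDS).

Singleton bound: d ≤ n − k + 1.
Here n = 18, k = 8, so n − k + 1 = 11.
Given d = 13, check d ≤ 11: NO.
Slack = (n − k + 1) − d = -2.
The slack is negative: d = 13 exceeds n − k + 1 = 11 by 2, so the Singleton bound is violated and no linear [18, 8, 13]_9 code can exist. In particular it is not MDS (MDS requires d = n − k + 1 exactly).
Description: the claimed parameters are [18, 8, 13]_9; such a code would be impossible (violates the Singleton bound).


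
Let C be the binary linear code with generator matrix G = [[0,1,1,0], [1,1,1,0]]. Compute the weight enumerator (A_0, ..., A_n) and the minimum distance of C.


Weight distribution: A_0 = 1, A_1 = 1, A_2 = 1, A_3 = 1. Minimum distance d = 1.

Enumerate all 2^2 = 4 messages m ∈ F_2^2.
For each, compute codeword c = mG in F_2^4, then tally its weight.
  m = 00 → c = 0000, weight = 0.
  m = 10 → c = 0110, weight = 2.
  m = 01 → c = 1110, weight = 3.
  m = 11 → c = 1000, weight = 1.
Tally weights:
  weight 0: 1 codewords.
  weight 1: 1 codewords.
  weight 2: 1 codewords.
  weight 3: 1 codewords.
Minimum distance d = smallest w > 0 with A_w > 0 = 1.
Sanity: Σ A_w = 4 = 2^2 = 4 ✓.


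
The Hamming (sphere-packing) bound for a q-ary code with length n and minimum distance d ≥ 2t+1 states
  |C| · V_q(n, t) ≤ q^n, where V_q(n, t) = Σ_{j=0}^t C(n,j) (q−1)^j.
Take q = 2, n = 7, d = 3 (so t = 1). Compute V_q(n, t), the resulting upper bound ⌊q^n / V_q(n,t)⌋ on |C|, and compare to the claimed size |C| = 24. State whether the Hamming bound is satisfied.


V_q(n, t) = 8, q^n = 128, Hamming bound = 16, |C| = 24 > bound (violated).

Step 1: Compute V_q(n, t) = Σ_{j=0}^1 C(n, j) (q−1)^j.
  j = 0: C(7,0)·(1)^0 = 1·1 = 1.
  j = 1: C(7,1)·(1)^1 = 7·1 = 7.
  V_q(n, t) = 1 + 7 = 8.
Step 2: q^n = 2^7 = 128.
Step 3: Hamming bound ⌊q^n / V_q(n,t)⌋ = ⌊128/8⌋ = 16.
Step 4: Compare |C| = 24 to 16: violated.
The claimed |C| lies above the Hamming bound, so no 2-ary code of length 7 with d ≥ 3 can have 24 codewords.


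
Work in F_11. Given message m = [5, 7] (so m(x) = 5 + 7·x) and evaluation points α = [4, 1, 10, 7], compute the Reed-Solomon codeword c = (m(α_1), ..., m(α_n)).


c = [0, 1, 9, 10]

Message polynomial: m(x) = 5 + 7·x (mod 11).
For each evaluation point α_i, compute m(α_i) mod 11:
  α_1 = 4: Horner steps 7 → 0, so m(4) = 0.
  α_2 = 1: Horner steps 7 → 1, so m(1) = 1.
  α_3 = 10: Horner steps 7 → 9, so m(10) = 9.
  α_4 = 7: Horner steps 7 → 10, so m(7) = 10.
Codeword c = [0, 1, 9, 10] ∈ F_11^4.


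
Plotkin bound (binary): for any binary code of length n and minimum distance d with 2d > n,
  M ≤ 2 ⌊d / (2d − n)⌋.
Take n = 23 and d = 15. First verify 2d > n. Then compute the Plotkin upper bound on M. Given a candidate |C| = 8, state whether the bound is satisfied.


Plotkin bound M ≤ 4; given |C| = 8 > bound (violated).

Check applicability: 2d = 30, n = 23.
2d − n = 7 > 0, so Plotkin applies.
Compute d/(2d−n) = 15/7 ≈ 2.1429.
⌊d/(2d−n)⌋ = 2.
Plotkin bound: M ≤ 2·2 = 4.
Given |C| = 8, check: VIOLATED.
This |C| is above the Plotkin bound, so no binary code with n = 23, d = 15 and 8 codewords exists.


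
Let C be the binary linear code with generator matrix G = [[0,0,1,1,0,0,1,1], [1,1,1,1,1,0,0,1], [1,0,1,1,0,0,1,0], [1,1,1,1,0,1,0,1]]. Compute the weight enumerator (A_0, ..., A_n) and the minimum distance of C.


Weight distribution: A_0 = 1, A_2 = 2, A_4 = 9, A_6 = 4. Minimum distance d = 2.

Enumerate all 2^4 = 16 messages m ∈ F_2^4.
For each, compute codeword c = mG in F_2^8, then tally its weight.
  m = 0000 → c = 00000000, weight = 0.
  m = 1000 → c = 00110011, weight = 4.
  m = 0100 → c = 11111001, weight = 6.
  m = 1100 → c = 11001010, weight = 4.
  m = 0010 → c = 10110010, weight = 4.
  m = 1010 → c = 10000001, weight = 2.
  m = 0110 → c = 01001011, weight = 4.
  m = 1110 → c = 01111000, weight = 4.
  m = 0001 → c = 11110101, weight = 6.
  m = 1001 → c = 11000110, weight = 4.
  m = 0101 → c = 00001100, weight = 2.
  m = 1101 → c = 00111111, weight = 6.
  m = 0011 → c = 01000111, weight = 4.
  m = 1011 → c = 01110100, weight = 4.
  m = 0111 → c = 10111110, weight = 6.
  m = 1111 → c = 10001101, weight = 4.
Tally weights:
  weight 0: 1 codewords.
  weight 2: 2 codewords.
  weight 4: 9 codewords.
  weight 6: 4 codewords.
Minimum distance d = smallest w > 0 with A_w > 0 = 2.
Sanity: Σ A_w = 16 = 2^4 = 16 ✓.


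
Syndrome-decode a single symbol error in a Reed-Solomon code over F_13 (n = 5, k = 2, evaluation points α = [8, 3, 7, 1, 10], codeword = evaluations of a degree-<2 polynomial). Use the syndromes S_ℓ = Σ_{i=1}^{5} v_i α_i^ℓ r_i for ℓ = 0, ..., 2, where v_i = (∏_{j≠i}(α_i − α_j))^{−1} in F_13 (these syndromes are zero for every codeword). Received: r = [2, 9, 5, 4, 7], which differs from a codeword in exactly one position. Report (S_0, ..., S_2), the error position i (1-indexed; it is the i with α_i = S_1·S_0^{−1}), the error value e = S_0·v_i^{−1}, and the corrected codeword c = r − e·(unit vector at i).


S = (11, 12, 6), error at position 3, error magnitude e = 12, c = [2, 9, 6, 4, 7].

Step 1: column multipliers v_i = (∏_{j≠i}(α_i − α_j))^{−1} mod 13.
  i = 1 (α = 8): (8−3)(8−7)(8−1)(8−10) = 5·1·7·(−2) = −70 ≡ 8, so v_1 = 8^{−1} = 5 (mod 13).
  i = 2 (α = 3): (3−8)(3−7)(3−1)(3−10) = (−5)·(−4)·2·(−7) = −280 ≡ 6, so v_2 = 6^{−1} = 11 (mod 13).
  i = 3 (α = 7): (7−8)(7−3)(7−1)(7−10) = (−1)·4·6·(−3) = 72 ≡ 7, so v_3 = 7^{−1} = 2 (mod 13).
  i = 4 (α = 1): (1−8)(1−3)(1−7)(1−10) = (−7)·(−2)·(−6)·(−9) = 756 ≡ 2, so v_4 = 2^{−1} = 7 (mod 13).
  i = 5 (α = 10): (10−8)(10−3)(10−7)(10−1) = 2·7·3·9 = 378 ≡ 1, so v_5 = 1^{−1} = 1 (mod 13).
  v = [5, 11, 2, 7, 1].
Step 2: syndromes of r = [2, 9, 5, 4, 7] (all sums mod 13).
  S_0 = Σ v_i r_i = 5·2 + 11·9 + 2·5 + 7·4 + 1·7 = 154 ≡ 11.
  S_1 = Σ v_i α_i r_i = 5·8·2 + 11·3·9 + 2·7·5 + 7·1·4 + 1·10·7 = 545 ≡ 12.
  α_i^2 mod 13 = [12, 9, 10, 1, 9].
  S_2 = Σ v_i α_i^2 r_i = 5·12·2 + 11·9·9 + 2·10·5 + 7·1·4 + 1·9·7 = 1202 ≡ 6.
  S = (11, 12, 6) ≠ 0, so r is not a codeword (an error is present).
Step 3: locate the error. For a single error e at position i, S_ℓ = v_i·e·α_i^ℓ, so α_err = S_1/S_0.
  S_0^{−1} = 11^{−1} = 6 (mod 13), so α_err = 12·6 = 72 ≡ 7 = α_3. Error position i = 3.
  Consistency check: S_2/S_1 = 6·12 = 72 ≡ 7 = α_err ✓ (single-error assumption holds).
Step 4: error magnitude e = S_0/v_3 = S_0·∏_{j≠3}(α_3 − α_j) = 11·7 = 77 ≡ 12 (mod 13).
Step 5: correct position 3: c_3 = r_3 − e = 5 − 12 ≡ 6 (mod 13). Hence c = [2, 9, 6, 4, 7].
  Check: interpolating c through the α_i gives m(x) = 8 + 9·x (degree < 2) with m(α_i) = c_i for every i, so c is indeed a codeword.


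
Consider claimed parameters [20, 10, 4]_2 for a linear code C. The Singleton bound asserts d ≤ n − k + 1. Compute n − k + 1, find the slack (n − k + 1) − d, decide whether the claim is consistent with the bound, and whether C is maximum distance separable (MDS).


Singleton RHS = n − k + 1 = 11, slack = 7, bound satisfied, not MDS.

Singleton bound: d ≤ n − k + 1.
Here n = 20, k = 10, so n − k + 1 = 11.
Given d = 4, check d ≤ 11: YES.
Slack = (n − k + 1) − d = 7.
The code is NOT MDS (slack = 7 > 0).
Description: the claimed parameters are [20, 10, 4]_2; such a code would be non-MDS.


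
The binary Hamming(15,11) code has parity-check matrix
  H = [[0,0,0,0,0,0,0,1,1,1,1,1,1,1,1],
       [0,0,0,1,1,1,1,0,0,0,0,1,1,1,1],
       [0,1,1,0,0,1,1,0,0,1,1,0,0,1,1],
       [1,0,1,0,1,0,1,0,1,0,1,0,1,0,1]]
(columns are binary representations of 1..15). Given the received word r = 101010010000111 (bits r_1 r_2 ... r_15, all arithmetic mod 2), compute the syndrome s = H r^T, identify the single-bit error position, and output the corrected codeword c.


s = (0, 0, 1, 1)^T, error position = 3, corrected codeword c = 100010010000111

Compute s = H r^T mod 2 one row at a time:
  s_1 = 1 + 0 + 0 + 0 + 0 + 1 + 1 + 1 = 4 ≡ 0 (mod 2).
  s_2 = 0 + 1 + 0 + 0 + 0 + 1 + 1 + 1 = 4 ≡ 0 (mod 2).
  s_3 = 0 + 1 + 0 + 0 + 0 + 0 + 1 + 1 = 3 ≡ 1 (mod 2).
  s_4 = 1 + 1 + 1 + 0 + 0 + 0 + 1 + 1 = 5 ≡ 1 (mod 2).
s = (0, 0, 1, 1)^T — this equals column 3 of H (binary 0011), so error is at position 3.
Correct: flip bit 3 of r = 101010010000111 to get c = 100010010000111.


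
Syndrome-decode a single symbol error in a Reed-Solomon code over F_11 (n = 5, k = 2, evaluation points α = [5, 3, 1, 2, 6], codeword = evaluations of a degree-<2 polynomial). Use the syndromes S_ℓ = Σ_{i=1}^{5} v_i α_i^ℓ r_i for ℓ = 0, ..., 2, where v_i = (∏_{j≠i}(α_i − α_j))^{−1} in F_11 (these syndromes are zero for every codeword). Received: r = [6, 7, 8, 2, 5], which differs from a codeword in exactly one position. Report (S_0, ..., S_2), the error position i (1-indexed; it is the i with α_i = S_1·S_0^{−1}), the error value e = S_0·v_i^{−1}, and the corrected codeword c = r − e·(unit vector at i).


S = (1, 6, 3), error at position 5, error magnitude e = 5, c = [6, 7, 8, 2, 0].

Step 1: column multipliers v_i = (∏_{j≠i}(α_i − α_j))^{−1} mod 11.
  i = 1 (α = 5): (5−3)(5−1)(5−2)(5−6) = 2·4·3·(−1) = −24 ≡ 9, so v_1 = 9^{−1} = 5 (mod 11).
  i = 2 (α = 3): (3−5)(3−1)(3−2)(3−6) = (−2)·2·1·(−3) = 12 ≡ 1, so v_2 = 1^{−1} = 1 (mod 11).
  i = 3 (α = 1): (1−5)(1−3)(1−2)(1−6) = (−4)·(−2)·(−1)·(−5) = 40 ≡ 7, so v_3 = 7^{−1} = 8 (mod 11).
  i = 4 (α = 2): (2−5)(2−3)(2−1)(2−6) = (−3)·(−1)·1·(−4) = −12 ≡ 10, so v_4 = 10^{−1} = 10 (mod 11).
  i = 5 (α = 6): (6−5)(6−3)(6−1)(6−2) = 1·3·5·4 = 60 ≡ 5, so v_5 = 5^{−1} = 9 (mod 11).
  v = [5, 1, 8, 10, 9].
Step 2: syndromes of r = [6, 7, 8, 2, 5] (all sums mod 11).
  S_0 = Σ v_i r_i = 5·6 + 1·7 + 8·8 + 10·2 + 9·5 = 166 ≡ 1.
  S_1 = Σ v_i α_i r_i = 5·5·6 + 1·3·7 + 8·1·8 + 10·2·2 + 9·6·5 = 545 ≡ 6.
  α_i^2 mod 11 = [3, 9, 1, 4, 3].
  S_2 = Σ v_i α_i^2 r_i = 5·3·6 + 1·9·7 + 8·1·8 + 10·4·2 + 9·3·5 = 432 ≡ 3.
  S = (1, 6, 3) ≠ 0, so r is not a codeword (an error is present).
Step 3: locate the error. For a single error e at position i, S_ℓ = v_i·e·α_i^ℓ, so α_err = S_1/S_0.
  S_0^{−1} = 1^{−1} = 1 (mod 11), so α_err = 6·1 = 6 ≡ 6 = α_5. Error position i = 5.
  Consistency check: S_2/S_1 = 3·2 = 6 ≡ 6 = α_err ✓ (single-error assumption holds).
Step 4: error magnitude e = S_0/v_5 = S_0·∏_{j≠5}(α_5 − α_j) = 1·5 = 5 ≡ 5 (mod 11).
Step 5: correct position 5: c_5 = r_5 − e = 5 − 5 ≡ 0 (mod 11). Hence c = [6, 7, 8, 2, 0].
  Check: interpolating c through the α_i gives m(x) = 3 + 5·x (degree < 2) with m(α_i) = c_i for every i, so c is indeed a codeword.


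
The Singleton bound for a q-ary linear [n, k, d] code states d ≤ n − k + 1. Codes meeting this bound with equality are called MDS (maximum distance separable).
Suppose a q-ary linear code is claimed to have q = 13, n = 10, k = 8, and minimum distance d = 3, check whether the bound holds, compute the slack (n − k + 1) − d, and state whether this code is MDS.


Singleton RHS = n − k + 1 = 3, slack = 0, bound satisfied, MDS.

Singleton bound: d ≤ n − k + 1.
Here n = 10, k = 8, so n − k + 1 = 3.
Given d = 3, check d ≤ 3: YES.
Slack = (n − k + 1) − d = 0.
The code is MDS (slack = 0).
Description: the claimed parameters are [10, 8, 3]_13; such a code would be MDS (meets Singleton bound).


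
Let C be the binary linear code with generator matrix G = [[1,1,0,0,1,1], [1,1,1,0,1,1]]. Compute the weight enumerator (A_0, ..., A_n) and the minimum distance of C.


Weight distribution: A_0 = 1, A_1 = 1, A_4 = 1, A_5 = 1. Minimum distance d = 1.

Enumerate all 2^2 = 4 messages m ∈ F_2^2.
For each, compute codeword c = mG in F_2^6, then tally its weight.
  m = 00 → c = 000000, weight = 0.
  m = 10 → c = 110011, weight = 4.
  m = 01 → c = 111011, weight = 5.
  m = 11 → c = 001000, weight = 1.
Tally weights:
  weight 0: 1 codewords.
  weight 1: 1 codewords.
  weight 4: 1 codewords.
  weight 5: 1 codewords.
Minimum distance d = smallest w > 0 with A_w > 0 = 1.
Sanity: Σ A_w = 4 = 2^2 = 4 ✓.


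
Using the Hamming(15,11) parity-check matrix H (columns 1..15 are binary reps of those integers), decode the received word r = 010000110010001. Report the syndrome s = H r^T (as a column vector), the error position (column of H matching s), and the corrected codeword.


s = (1, 0, 0, 1)^T, error position = 9, corrected codeword c = 010000111010001

Compute s = H r^T mod 2 one row at a time:
  s_1 = 1 + 0 + 0 + 1 + 0 + 0 + 0 + 1 = 3 ≡ 1 (mod 2).
  s_2 = 0 + 0 + 0 + 1 + 0 + 0 + 0 + 1 = 2 ≡ 0 (mod 2).
  s_3 = 1 + 0 + 0 + 1 + 0 + 1 + 0 + 1 = 4 ≡ 0 (mod 2).
  s_4 = 0 + 0 + 0 + 1 + 0 + 1 + 0 + 1 = 3 ≡ 1 (mod 2).
s = (1, 0, 0, 1)^T — this equals column 9 of H (binary 1001), so error is at position 9.
Correct: flip bit 9 of r = 010000110010001 to get c = 010000111010001.


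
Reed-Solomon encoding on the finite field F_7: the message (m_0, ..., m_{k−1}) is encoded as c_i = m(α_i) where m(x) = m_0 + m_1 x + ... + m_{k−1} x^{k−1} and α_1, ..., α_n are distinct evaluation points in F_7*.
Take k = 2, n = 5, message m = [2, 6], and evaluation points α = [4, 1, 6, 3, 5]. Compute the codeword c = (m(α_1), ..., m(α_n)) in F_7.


c = [5, 1, 3, 6, 4]

Message polynomial: m(x) = 2 + 6·x (mod 7).
For each evaluation point α_i, compute m(α_i) mod 7:
  α_1 = 4: Horner steps 6 → 5, so m(4) = 5.
  α_2 = 1: Horner steps 6 → 1, so m(1) = 1.
  α_3 = 6: Horner steps 6 → 3, so m(6) = 3.
  α_4 = 3: Horner steps 6 → 6, so m(3) = 6.
  α_5 = 5: Horner steps 6 → 4, so m(5) = 4.
Codeword c = [5, 1, 3, 6, 4] ∈ F_7^5.


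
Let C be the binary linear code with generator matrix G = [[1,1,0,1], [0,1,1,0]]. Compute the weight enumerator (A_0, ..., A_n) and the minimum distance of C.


Weight distribution: A_0 = 1, A_2 = 1, A_3 = 2. Minimum distance d = 2.

Enumerate all 2^2 = 4 messages m ∈ F_2^2.
For each, compute codeword c = mG in F_2^4, then tally its weight.
  m = 00 → c = 0000, weight = 0.
  m = 10 → c = 1101, weight = 3.
  m = 01 → c = 0110, weight = 2.
  m = 11 → c = 1011, weight = 3.
Tally weights:
  weight 0: 1 codewords.
  weight 2: 1 codewords.
  weight 3: 2 codewords.
Minimum distance d = smallest w > 0 with A_w > 0 = 2.
Sanity: Σ A_w = 4 = 2^2 = 4 ✓.


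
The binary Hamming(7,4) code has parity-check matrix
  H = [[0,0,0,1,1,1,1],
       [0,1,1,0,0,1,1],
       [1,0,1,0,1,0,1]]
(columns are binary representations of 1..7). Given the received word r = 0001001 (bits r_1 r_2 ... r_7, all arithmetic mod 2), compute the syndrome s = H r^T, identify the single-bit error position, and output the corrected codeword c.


s = (0, 1, 1)^T, error position = 3, corrected codeword c = 0011001

Compute s = H r^T mod 2 one row at a time:
  s_1 = 1 + 0 + 0 + 1 = 2 ≡ 0 (mod 2).
  s_2 = 0 + 0 + 0 + 1 = 1 ≡ 1 (mod 2).
  s_3 = 0 + 0 + 0 + 1 = 1 ≡ 1 (mod 2).
s = (0, 1, 1)^T — this equals column 3 of H (binary 011), so error is at position 3.
Correct: flip bit 3 of r = 0001001 to get c = 0011001.


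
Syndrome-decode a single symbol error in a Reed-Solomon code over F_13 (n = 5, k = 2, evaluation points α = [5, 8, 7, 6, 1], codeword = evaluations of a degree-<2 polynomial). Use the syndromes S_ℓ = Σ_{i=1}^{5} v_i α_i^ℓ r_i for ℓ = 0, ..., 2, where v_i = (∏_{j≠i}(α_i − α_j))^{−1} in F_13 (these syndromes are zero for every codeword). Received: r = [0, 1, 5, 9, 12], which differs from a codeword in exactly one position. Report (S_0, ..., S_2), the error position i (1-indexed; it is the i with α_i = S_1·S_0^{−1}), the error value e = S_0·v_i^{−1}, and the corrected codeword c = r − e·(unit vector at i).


S = (6, 6, 6), error at position 5, error magnitude e = 9, c = [0, 1, 5, 9, 3].

Step 1: column multipliers v_i = (∏_{j≠i}(α_i − α_j))^{−1} mod 13.
  i = 1 (α = 5): (5−8)(5−7)(5−6)(5−1) = (−3)·(−2)·(−1)·4 = −24 ≡ 2, so v_1 = 2^{−1} = 7 (mod 13).
  i = 2 (α = 8): (8−5)(8−7)(8−6)(8−1) = 3·1·2·7 = 42 ≡ 3, so v_2 = 3^{−1} = 9 (mod 13).
  i = 3 (α = 7): (7−5)(7−8)(7−6)(7−1) = 2·(−1)·1·6 = −12 ≡ 1, so v_3 = 1^{−1} = 1 (mod 13).
  i = 4 (α = 6): (6−5)(6−8)(6−7)(6−1) = 1·(−2)·(−1)·5 = 10 ≡ 10, so v_4 = 10^{−1} = 4 (mod 13).
  i = 5 (α = 1): (1−5)(1−8)(1−7)(1−6) = (−4)·(−7)·(−6)·(−5) = 840 ≡ 8, so v_5 = 8^{−1} = 5 (mod 13).
  v = [7, 9, 1, 4, 5].
Step 2: syndromes of r = [0, 1, 5, 9, 12] (all sums mod 13).
  S_0 = Σ v_i r_i = 7·0 + 9·1 + 1·5 + 4·9 + 5·12 = 110 ≡ 6.
  S_1 = Σ v_i α_i r_i = 7·5·0 + 9·8·1 + 1·7·5 + 4·6·9 + 5·1·12 = 383 ≡ 6.
  α_i^2 mod 13 = [12, 12, 10, 10, 1].
  S_2 = Σ v_i α_i^2 r_i = 7·12·0 + 9·12·1 + 1·10·5 + 4·10·9 + 5·1·12 = 578 ≡ 6.
  S = (6, 6, 6) ≠ 0, so r is not a codeword (an error is present).
Step 3: locate the error. For a single error e at position i, S_ℓ = v_i·e·α_i^ℓ, so α_err = S_1/S_0.
  S_0^{−1} = 6^{−1} = 11 (mod 13), so α_err = 6·11 = 66 ≡ 1 = α_5. Error position i = 5.
  Consistency check: S_2/S_1 = 6·11 = 66 ≡ 1 = α_err ✓ (single-error assumption holds).
Step 4: error magnitude e = S_0/v_5 = S_0·∏_{j≠5}(α_5 − α_j) = 6·8 = 48 ≡ 9 (mod 13).
Step 5: correct position 5: c_5 = r_5 − e = 12 − 9 ≡ 3 (mod 13). Hence c = [0, 1, 5, 9, 3].
  Check: interpolating c through the α_i gives m(x) = 7 + 9·x (degree < 2) with m(α_i) = c_i for every i, so c is indeed a codeword.


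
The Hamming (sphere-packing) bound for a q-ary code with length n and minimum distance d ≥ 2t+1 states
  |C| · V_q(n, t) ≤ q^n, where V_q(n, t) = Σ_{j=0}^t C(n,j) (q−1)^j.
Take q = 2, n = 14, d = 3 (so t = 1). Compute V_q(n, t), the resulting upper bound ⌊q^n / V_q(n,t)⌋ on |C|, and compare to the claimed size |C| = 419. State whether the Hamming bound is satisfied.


V_q(n, t) = 15, q^n = 16384, Hamming bound = 1092, |C| = 419 ≤ bound (satisfied).

Step 1: Compute V_q(n, t) = Σ_{j=0}^1 C(n, j) (q−1)^j.
  j = 0: C(14,0)·(1)^0 = 1·1 = 1.
  j = 1: C(14,1)·(1)^1 = 14·1 = 14.
  V_q(n, t) = 1 + 14 = 15.
Step 2: q^n = 2^14 = 16384.
Step 3: Hamming bound ⌊q^n / V_q(n,t)⌋ = ⌊16384/15⌋ = 1092.
Step 4: Compare |C| = 419 to 1092: satisfied.
The claimed |C| lies below the Hamming bound.


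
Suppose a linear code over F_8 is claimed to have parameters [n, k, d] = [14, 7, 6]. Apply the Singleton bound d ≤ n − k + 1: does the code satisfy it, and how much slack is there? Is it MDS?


Singleton RHS = n − k + 1 = 8, slack = 2, bound satisfied, not MDS.

Singleton bound: d ≤ n − k + 1.
Here n = 14, k = 7, so n − k + 1 = 8.
Given d = 6, check d ≤ 8: YES.
Slack = (n − k + 1) − d = 2.
The code is NOT MDS (slack = 2 > 0).
Description: the claimed parameters are [14, 7, 6]_8; such a code would be non-MDS.


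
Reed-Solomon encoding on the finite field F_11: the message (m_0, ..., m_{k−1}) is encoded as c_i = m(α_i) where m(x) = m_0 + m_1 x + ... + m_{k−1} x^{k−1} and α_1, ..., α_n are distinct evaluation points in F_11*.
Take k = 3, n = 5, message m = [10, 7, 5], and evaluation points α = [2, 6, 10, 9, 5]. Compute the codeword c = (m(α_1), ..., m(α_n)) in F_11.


c = [0, 1, 8, 5, 5]

Message polynomial: m(x) = 10 + 7·x + 5·x^2 (mod 11).
For each evaluation point α_i, compute m(α_i) mod 11:
  α_1 = 2: Horner steps 5 → 6 → 0, so m(2) = 0.
  α_2 = 6: Horner steps 5 → 4 → 1, so m(6) = 1.
  α_3 = 10: Horner steps 5 → 2 → 8, so m(10) = 8.
  α_4 = 9: Horner steps 5 → 8 → 5, so m(9) = 5.
  α_5 = 5: Horner steps 5 → 10 → 5, so m(5) = 5.
Codeword c = [0, 1, 8, 5, 5] ∈ F_11^5.


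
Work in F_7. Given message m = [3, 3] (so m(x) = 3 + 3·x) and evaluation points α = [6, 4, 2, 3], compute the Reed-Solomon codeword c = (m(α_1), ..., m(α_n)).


c = [0, 1, 2, 5]

Message polynomial: m(x) = 3 + 3·x (mod 7).
For each evaluation point α_i, compute m(α_i) mod 7:
  α_1 = 6: Horner steps 3 → 0, so m(6) = 0.
  α_2 = 4: Horner steps 3 → 1, so m(4) = 1.
  α_3 = 2: Horner steps 3 → 2, so m(2) = 2.
  α_4 = 3: Horner steps 3 → 5, so m(3) = 5.
Codeword c = [0, 1, 2, 5] ∈ F_7^4.


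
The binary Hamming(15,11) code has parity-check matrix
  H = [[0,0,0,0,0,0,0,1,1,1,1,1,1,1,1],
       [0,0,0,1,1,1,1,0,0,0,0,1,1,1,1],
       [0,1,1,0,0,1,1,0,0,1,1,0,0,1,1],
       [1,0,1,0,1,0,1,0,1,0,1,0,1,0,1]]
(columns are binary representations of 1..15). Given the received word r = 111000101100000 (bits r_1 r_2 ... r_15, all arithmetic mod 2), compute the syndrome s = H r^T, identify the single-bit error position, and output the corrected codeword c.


s = (0, 1, 0, 0)^T, error position = 4, corrected codeword c = 111100101100000

Compute s = H r^T mod 2 one row at a time:
  s_1 = 0 + 1 + 1 + 0 + 0 + 0 + 0 + 0 = 2 ≡ 0 (mod 2).
  s_2 = 0 + 0 + 0 + 1 + 0 + 0 + 0 + 0 = 1 ≡ 1 (mod 2).
  s_3 = 1 + 1 + 0 + 1 + 1 + 0 + 0 + 0 = 4 ≡ 0 (mod 2).
  s_4 = 1 + 1 + 0 + 1 + 1 + 0 + 0 + 0 = 4 ≡ 0 (mod 2).
s = (0, 1, 0, 0)^T — this equals column 4 of H (binary 0100), so error is at position 4.
Correct: flip bit 4 of r = 111000101100000 to get c = 111100101100000.


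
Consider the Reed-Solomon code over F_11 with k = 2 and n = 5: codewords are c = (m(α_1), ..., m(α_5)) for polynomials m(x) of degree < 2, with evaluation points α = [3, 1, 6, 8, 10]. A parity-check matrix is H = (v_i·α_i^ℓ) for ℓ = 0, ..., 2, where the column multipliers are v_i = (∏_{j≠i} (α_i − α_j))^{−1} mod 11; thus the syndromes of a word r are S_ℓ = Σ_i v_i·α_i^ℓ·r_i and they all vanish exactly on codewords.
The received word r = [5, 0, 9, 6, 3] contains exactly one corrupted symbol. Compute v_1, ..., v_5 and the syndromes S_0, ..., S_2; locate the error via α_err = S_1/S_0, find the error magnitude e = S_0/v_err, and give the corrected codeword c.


S = (3, 9, 5), error at position 1, error magnitude e = 8, c = [8, 0, 9, 6, 3].

Step 1: column multipliers v_i = (∏_{j≠i}(α_i − α_j))^{−1} mod 11.
  i = 1 (α = 3): (3−1)(3−6)(3−8)(3−10) = 2·(−3)·(−5)·(−7) = −210 ≡ 10, so v_1 = 10^{−1} = 10 (mod 11).
  i = 2 (α = 1): (1−3)(1−6)(1−8)(1−10) = (−2)·(−5)·(−7)·(−9) = 630 ≡ 3, so v_2 = 3^{−1} = 4 (mod 11).
  i = 3 (α = 6): (6−3)(6−1)(6−8)(6−10) = 3·5·(−2)·(−4) = 120 ≡ 10, so v_3 = 10^{−1} = 10 (mod 11).
  i = 4 (α = 8): (8−3)(8−1)(8−6)(8−10) = 5·7·2·(−2) = −140 ≡ 3, so v_4 = 3^{−1} = 4 (mod 11).
  i = 5 (α = 10): (10−3)(10−1)(10−6)(10−8) = 7·9·4·2 = 504 ≡ 9, so v_5 = 9^{−1} = 5 (mod 11).
  v = [10, 4, 10, 4, 5].
Step 2: syndromes of r = [5, 0, 9, 6, 3] (all sums mod 11).
  S_0 = Σ v_i r_i = 10·5 + 4·0 + 10·9 + 4·6 + 5·3 = 179 ≡ 3.
  S_1 = Σ v_i α_i r_i = 10·3·5 + 4·1·0 + 10·6·9 + 4·8·6 + 5·10·3 = 1032 ≡ 9.
  α_i^2 mod 11 = [9, 1, 3, 9, 1].
  S_2 = Σ v_i α_i^2 r_i = 10·9·5 + 4·1·0 + 10·3·9 + 4·9·6 + 5·1·3 = 951 ≡ 5.
  S = (3, 9, 5) ≠ 0, so r is not a codeword (an error is present).
Step 3: locate the error. For a single error e at position i, S_ℓ = v_i·e·α_i^ℓ, so α_err = S_1/S_0.
  S_0^{−1} = 3^{−1} = 4 (mod 11), so α_err = 9·4 = 36 ≡ 3 = α_1. Error position i = 1.
  Consistency check: S_2/S_1 = 5·5 = 25 ≡ 3 = α_err ✓ (single-error assumption holds).
Step 4: error magnitude e = S_0/v_1 = S_0·∏_{j≠1}(α_1 − α_j) = 3·10 = 30 ≡ 8 (mod 11).
Step 5: correct position 1: c_1 = r_1 − e = 5 − 8 ≡ 8 (mod 11). Hence c = [8, 0, 9, 6, 3].
  Check: interpolating c through the α_i gives m(x) = 7 + 4·x (degree < 2) with m(α_i) = c_i for every i, so c is indeed a codeword.


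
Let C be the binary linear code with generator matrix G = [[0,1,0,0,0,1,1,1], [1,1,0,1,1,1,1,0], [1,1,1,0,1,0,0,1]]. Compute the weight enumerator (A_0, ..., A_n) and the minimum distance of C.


Weight distribution: A_0 = 1, A_3 = 1, A_4 = 2, A_5 = 3, A_6 = 1. Minimum distance d = 3.

Enumerate all 2^3 = 8 messages m ∈ F_2^3.
For each, compute codeword c = mG in F_2^8, then tally its weight.
  m = 000 → c = 00000000, weight = 0.
  m = 100 → c = 01000111, weight = 4.
  m = 010 → c = 11011110, weight = 6.
  m = 110 → c = 10011001, weight = 4.
  m = 001 → c = 11101001, weight = 5.
  m = 101 → c = 10101110, weight = 5.
  m = 011 → c = 00110111, weight = 5.
  m = 111 → c = 01110000, weight = 3.
Tally weights:
  weight 0: 1 codewords.
  weight 3: 1 codewords.
  weight 4: 2 codewords.
  weight 5: 3 codewords.
  weight 6: 1 codewords.
Minimum distance d = smallest w > 0 with A_w > 0 = 3.
Sanity: Σ A_w = 8 = 2^3 = 8 ✓.


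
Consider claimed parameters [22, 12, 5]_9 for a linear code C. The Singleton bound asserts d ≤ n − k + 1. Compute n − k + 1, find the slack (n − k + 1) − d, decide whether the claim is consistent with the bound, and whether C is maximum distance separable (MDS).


Singleton RHS = n − k + 1 = 11, slack = 6, bound satisfied, not MDS.

Singleton bound: d ≤ n − k + 1.
Here n = 22, k = 12, so n − k + 1 = 11.
Given d = 5, check d ≤ 11: YES.
Slack = (n − k + 1) − d = 6.
The code is NOT MDS (slack = 6 > 0).
Description: the claimed parameters are [22, 12, 5]_9; such a code would be non-MDS.


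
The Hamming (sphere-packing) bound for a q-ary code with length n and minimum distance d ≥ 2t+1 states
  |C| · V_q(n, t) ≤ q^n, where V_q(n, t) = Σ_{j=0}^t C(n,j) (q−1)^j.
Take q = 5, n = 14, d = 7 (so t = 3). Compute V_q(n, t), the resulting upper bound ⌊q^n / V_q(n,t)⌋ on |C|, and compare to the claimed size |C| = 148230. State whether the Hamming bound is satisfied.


V_q(n, t) = 24809, q^n = 6103515625, Hamming bound = 246020, |C| = 148230 ≤ bound (satisfied).

Step 1: Compute V_q(n, t) = Σ_{j=0}^3 C(n, j) (q−1)^j.
  j = 0: C(14,0)·(4)^0 = 1·1 = 1.
  j = 1: C(14,1)·(4)^1 = 14·4 = 56.
  j = 2: C(14,2)·(4)^2 = 91·16 = 1456.
  j = 3: C(14,3)·(4)^3 = 364·64 = 23296.
  V_q(n, t) = 1 + 56 + 1456 + 23296 = 24809.
Step 2: q^n = 5^14 = 6103515625.
Step 3: Hamming bound ⌊q^n / V_q(n,t)⌋ = ⌊6103515625/24809⌋ = 246020.
Step 4: Compare |C| = 148230 to 246020: satisfied.
The claimed |C| lies below the Hamming bound.


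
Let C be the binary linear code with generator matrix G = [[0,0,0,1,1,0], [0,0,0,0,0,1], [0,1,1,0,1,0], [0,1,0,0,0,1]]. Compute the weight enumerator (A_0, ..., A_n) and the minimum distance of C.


Weight distribution: A_0 = 1, A_1 = 2, A_2 = 4, A_3 = 6, A_4 = 3. Minimum distance d = 1.

Enumerate all 2^4 = 16 messages m ∈ F_2^4.
For each, compute codeword c = mG in F_2^6, then tally its weight.
  m = 0000 → c = 000000, weight = 0.
  m = 1000 → c = 000110, weight = 2.
  m = 0100 → c = 000001, weight = 1.
  m = 1100 → c = 000111, weight = 3.
  m = 0010 → c = 011010, weight = 3.
  m = 1010 → c = 011100, weight = 3.
  m = 0110 → c = 011011, weight = 4.
  m = 1110 → c = 011101, weight = 4.
  m = 0001 → c = 010001, weight = 2.
  m = 1001 → c = 010111, weight = 4.
  m = 0101 → c = 010000, weight = 1.
  m = 1101 → c = 010110, weight = 3.
  m = 0011 → c = 001011, weight = 3.
  m = 1011 → c = 001101, weight = 3.
  m = 0111 → c = 001010, weight = 2.
  m = 1111 → c = 001100, weight = 2.
Tally weights:
  weight 0: 1 codewords.
  weight 1: 2 codewords.
  weight 2: 4 codewords.
  weight 3: 6 codewords.
  weight 4: 3 codewords.
Minimum distance d = smallest w > 0 with A_w > 0 = 1.
Sanity: Σ A_w = 16 = 2^4 = 16 ✓.


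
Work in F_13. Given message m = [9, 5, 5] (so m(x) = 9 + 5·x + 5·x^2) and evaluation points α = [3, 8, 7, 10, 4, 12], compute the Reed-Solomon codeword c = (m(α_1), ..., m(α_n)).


c = [4, 5, 3, 0, 5, 9]

Message polynomial: m(x) = 9 + 5·x + 5·x^2 (mod 13).
For each evaluation point α_i, compute m(α_i) mod 13:
  α_1 = 3: Horner steps 5 → 7 → 4, so m(3) = 4.
  α_2 = 8: Horner steps 5 → 6 → 5, so m(8) = 5.
  α_3 = 7: Horner steps 5 → 1 → 3, so m(7) = 3.
  α_4 = 10: Horner steps 5 → 3 → 0, so m(10) = 0.
  α_5 = 4: Horner steps 5 → 12 → 5, so m(4) = 5.
  α_6 = 12: Horner steps 5 → 0 → 9, so m(12) = 9.
Codeword c = [4, 5, 3, 0, 5, 9] ∈ F_13^6.


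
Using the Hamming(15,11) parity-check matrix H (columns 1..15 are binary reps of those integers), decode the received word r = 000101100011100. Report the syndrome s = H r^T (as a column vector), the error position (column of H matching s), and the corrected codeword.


s = (1, 1, 1, 1)^T, error position = 15, corrected codeword c = 000101100011101

Compute s = H r^T mod 2 one row at a time:
  s_1 = 0 + 0 + 0 + 1 + 1 + 1 + 0 + 0 = 3 ≡ 1 (mod 2).
  s_2 = 1 + 0 + 1 + 1 + 1 + 1 + 0 + 0 = 5 ≡ 1 (mod 2).
  s_3 = 0 + 0 + 1 + 1 + 0 + 1 + 0 + 0 = 3 ≡ 1 (mod 2).
  s_4 = 0 + 0 + 0 + 1 + 0 + 1 + 1 + 0 = 3 ≡ 1 (mod 2).
s = (1, 1, 1, 1)^T — this equals column 15 of H (binary 1111), so error is at position 15.
Correct: flip bit 15 of r = 000101100011100 to get c = 000101100011101.


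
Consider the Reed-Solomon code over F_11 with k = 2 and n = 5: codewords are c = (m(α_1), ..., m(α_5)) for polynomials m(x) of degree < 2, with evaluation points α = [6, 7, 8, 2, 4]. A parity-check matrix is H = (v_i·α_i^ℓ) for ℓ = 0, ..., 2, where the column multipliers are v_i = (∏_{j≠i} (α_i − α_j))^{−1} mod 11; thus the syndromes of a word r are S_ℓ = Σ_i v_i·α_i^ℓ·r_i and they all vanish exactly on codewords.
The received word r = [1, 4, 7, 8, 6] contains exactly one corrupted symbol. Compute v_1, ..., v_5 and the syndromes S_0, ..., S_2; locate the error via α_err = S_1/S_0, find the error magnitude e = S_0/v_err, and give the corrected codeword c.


S = (7, 3, 6), error at position 4, error magnitude e = 8, c = [1, 4, 7, 0, 6].

Step 1: column multipliers v_i = (∏_{j≠i}(α_i − α_j))^{−1} mod 11.
  i = 1 (α = 6): (6−7)(6−8)(6−2)(6−4) = (−1)·(−2)·4·2 = 16 ≡ 5, so v_1 = 5^{−1} = 9 (mod 11).
  i = 2 (α = 7): (7−6)(7−8)(7−2)(7−4) = 1·(−1)·5·3 = −15 ≡ 7, so v_2 = 7^{−1} = 8 (mod 11).
  i = 3 (α = 8): (8−6)(8−7)(8−2)(8−4) = 2·1·6·4 = 48 ≡ 4, so v_3 = 4^{−1} = 3 (mod 11).
  i = 4 (α = 2): (2−6)(2−7)(2−8)(2−4) = (−4)·(−5)·(−6)·(−2) = 240 ≡ 9, so v_4 = 9^{−1} = 5 (mod 11).
  i = 5 (α = 4): (4−6)(4−7)(4−8)(4−2) = (−2)·(−3)·(−4)·2 = −48 ≡ 7, so v_5 = 7^{−1} = 8 (mod 11).
  v = [9, 8, 3, 5, 8].
Step 2: syndromes of r = [1, 4, 7, 8, 6] (all sums mod 11).
  S_0 = Σ v_i r_i = 9·1 + 8·4 + 3·7 + 5·8 + 8·6 = 150 ≡ 7.
  S_1 = Σ v_i α_i r_i = 9·6·1 + 8·7·4 + 3·8·7 + 5·2·8 + 8·4·6 = 718 ≡ 3.
  α_i^2 mod 11 = [3, 5, 9, 4, 5].
  S_2 = Σ v_i α_i^2 r_i = 9·3·1 + 8·5·4 + 3·9·7 + 5·4·8 + 8·5·6 = 776 ≡ 6.
  S = (7, 3, 6) ≠ 0, so r is not a codeword (an error is present).
Step 3: locate the error. For a single error e at position i, S_ℓ = v_i·e·α_i^ℓ, so α_err = S_1/S_0.
  S_0^{−1} = 7^{−1} = 8 (mod 11), so α_err = 3·8 = 24 ≡ 2 = α_4. Error position i = 4.
  Consistency check: S_2/S_1 = 6·4 = 24 ≡ 2 = α_err ✓ (single-error assumption holds).
Step 4: error magnitude e = S_0/v_4 = S_0·∏_{j≠4}(α_4 − α_j) = 7·9 = 63 ≡ 8 (mod 11).
Step 5: correct position 4: c_4 = r_4 − e = 8 − 8 ≡ 0 (mod 11). Hence c = [1, 4, 7, 0, 6].
  Check: interpolating c through the α_i gives m(x) = 5 + 3·x (degree < 2) with m(α_i) = c_i for every i, so c is indeed a codeword.
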